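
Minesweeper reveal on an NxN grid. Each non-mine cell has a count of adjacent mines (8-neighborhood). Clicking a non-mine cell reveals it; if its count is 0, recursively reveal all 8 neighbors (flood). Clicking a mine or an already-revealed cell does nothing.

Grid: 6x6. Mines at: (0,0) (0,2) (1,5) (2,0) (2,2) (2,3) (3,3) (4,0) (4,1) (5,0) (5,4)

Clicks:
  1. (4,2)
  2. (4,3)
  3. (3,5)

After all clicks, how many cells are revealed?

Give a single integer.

Click 1 (4,2) count=2: revealed 1 new [(4,2)] -> total=1
Click 2 (4,3) count=2: revealed 1 new [(4,3)] -> total=2
Click 3 (3,5) count=0: revealed 6 new [(2,4) (2,5) (3,4) (3,5) (4,4) (4,5)] -> total=8

Answer: 8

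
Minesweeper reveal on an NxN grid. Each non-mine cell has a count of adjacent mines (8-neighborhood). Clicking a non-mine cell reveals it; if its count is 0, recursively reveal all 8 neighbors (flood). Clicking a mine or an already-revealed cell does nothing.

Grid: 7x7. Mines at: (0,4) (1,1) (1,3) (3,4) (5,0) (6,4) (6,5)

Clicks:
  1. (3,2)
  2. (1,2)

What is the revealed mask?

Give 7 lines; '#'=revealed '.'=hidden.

Click 1 (3,2) count=0: revealed 18 new [(2,0) (2,1) (2,2) (2,3) (3,0) (3,1) (3,2) (3,3) (4,0) (4,1) (4,2) (4,3) (5,1) (5,2) (5,3) (6,1) (6,2) (6,3)] -> total=18
Click 2 (1,2) count=2: revealed 1 new [(1,2)] -> total=19

Answer: .......
..#....
####...
####...
####...
.###...
.###...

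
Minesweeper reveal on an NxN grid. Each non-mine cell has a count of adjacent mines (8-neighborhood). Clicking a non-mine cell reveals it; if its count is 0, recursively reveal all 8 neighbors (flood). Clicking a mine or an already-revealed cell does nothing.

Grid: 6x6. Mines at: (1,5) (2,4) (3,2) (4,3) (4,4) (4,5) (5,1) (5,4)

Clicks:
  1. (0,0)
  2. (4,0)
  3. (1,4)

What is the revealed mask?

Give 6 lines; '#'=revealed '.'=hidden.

Answer: #####.
#####.
####..
##....
##....
......

Derivation:
Click 1 (0,0) count=0: revealed 18 new [(0,0) (0,1) (0,2) (0,3) (0,4) (1,0) (1,1) (1,2) (1,3) (1,4) (2,0) (2,1) (2,2) (2,3) (3,0) (3,1) (4,0) (4,1)] -> total=18
Click 2 (4,0) count=1: revealed 0 new [(none)] -> total=18
Click 3 (1,4) count=2: revealed 0 new [(none)] -> total=18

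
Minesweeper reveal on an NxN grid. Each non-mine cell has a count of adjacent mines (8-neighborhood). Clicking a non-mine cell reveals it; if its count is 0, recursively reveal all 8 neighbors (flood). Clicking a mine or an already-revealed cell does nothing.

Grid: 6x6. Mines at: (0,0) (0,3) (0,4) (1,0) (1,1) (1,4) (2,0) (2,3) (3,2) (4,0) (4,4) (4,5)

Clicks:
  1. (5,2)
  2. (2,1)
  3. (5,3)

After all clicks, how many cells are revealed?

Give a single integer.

Answer: 7

Derivation:
Click 1 (5,2) count=0: revealed 6 new [(4,1) (4,2) (4,3) (5,1) (5,2) (5,3)] -> total=6
Click 2 (2,1) count=4: revealed 1 new [(2,1)] -> total=7
Click 3 (5,3) count=1: revealed 0 new [(none)] -> total=7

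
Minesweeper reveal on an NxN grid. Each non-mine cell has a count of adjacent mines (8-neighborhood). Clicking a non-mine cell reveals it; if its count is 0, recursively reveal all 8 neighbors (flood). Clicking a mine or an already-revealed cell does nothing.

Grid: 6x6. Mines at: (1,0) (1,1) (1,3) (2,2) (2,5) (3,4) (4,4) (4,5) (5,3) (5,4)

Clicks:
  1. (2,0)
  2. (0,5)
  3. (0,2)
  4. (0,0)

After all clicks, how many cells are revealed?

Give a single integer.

Answer: 7

Derivation:
Click 1 (2,0) count=2: revealed 1 new [(2,0)] -> total=1
Click 2 (0,5) count=0: revealed 4 new [(0,4) (0,5) (1,4) (1,5)] -> total=5
Click 3 (0,2) count=2: revealed 1 new [(0,2)] -> total=6
Click 4 (0,0) count=2: revealed 1 new [(0,0)] -> total=7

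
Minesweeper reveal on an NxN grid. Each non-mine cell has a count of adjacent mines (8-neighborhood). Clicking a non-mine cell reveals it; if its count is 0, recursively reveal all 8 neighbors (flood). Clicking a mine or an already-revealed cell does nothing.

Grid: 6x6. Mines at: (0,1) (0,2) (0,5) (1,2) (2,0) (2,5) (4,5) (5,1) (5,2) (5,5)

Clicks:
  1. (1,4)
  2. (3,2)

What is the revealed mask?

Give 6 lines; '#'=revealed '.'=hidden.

Click 1 (1,4) count=2: revealed 1 new [(1,4)] -> total=1
Click 2 (3,2) count=0: revealed 12 new [(2,1) (2,2) (2,3) (2,4) (3,1) (3,2) (3,3) (3,4) (4,1) (4,2) (4,3) (4,4)] -> total=13

Answer: ......
....#.
.####.
.####.
.####.
......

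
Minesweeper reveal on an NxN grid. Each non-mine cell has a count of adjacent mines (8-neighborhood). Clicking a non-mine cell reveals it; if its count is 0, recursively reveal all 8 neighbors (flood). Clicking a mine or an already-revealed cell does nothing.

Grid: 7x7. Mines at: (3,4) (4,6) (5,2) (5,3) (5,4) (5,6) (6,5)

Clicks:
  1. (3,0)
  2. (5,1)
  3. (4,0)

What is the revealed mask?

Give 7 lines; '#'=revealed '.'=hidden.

Click 1 (3,0) count=0: revealed 35 new [(0,0) (0,1) (0,2) (0,3) (0,4) (0,5) (0,6) (1,0) (1,1) (1,2) (1,3) (1,4) (1,5) (1,6) (2,0) (2,1) (2,2) (2,3) (2,4) (2,5) (2,6) (3,0) (3,1) (3,2) (3,3) (3,5) (3,6) (4,0) (4,1) (4,2) (4,3) (5,0) (5,1) (6,0) (6,1)] -> total=35
Click 2 (5,1) count=1: revealed 0 new [(none)] -> total=35
Click 3 (4,0) count=0: revealed 0 new [(none)] -> total=35

Answer: #######
#######
#######
####.##
####...
##.....
##.....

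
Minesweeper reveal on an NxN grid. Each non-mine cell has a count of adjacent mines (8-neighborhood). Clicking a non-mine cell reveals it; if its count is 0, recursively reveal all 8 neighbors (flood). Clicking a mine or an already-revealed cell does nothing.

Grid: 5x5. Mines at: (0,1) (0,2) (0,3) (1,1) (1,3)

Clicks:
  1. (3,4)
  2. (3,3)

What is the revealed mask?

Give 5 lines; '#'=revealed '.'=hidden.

Click 1 (3,4) count=0: revealed 15 new [(2,0) (2,1) (2,2) (2,3) (2,4) (3,0) (3,1) (3,2) (3,3) (3,4) (4,0) (4,1) (4,2) (4,3) (4,4)] -> total=15
Click 2 (3,3) count=0: revealed 0 new [(none)] -> total=15

Answer: .....
.....
#####
#####
#####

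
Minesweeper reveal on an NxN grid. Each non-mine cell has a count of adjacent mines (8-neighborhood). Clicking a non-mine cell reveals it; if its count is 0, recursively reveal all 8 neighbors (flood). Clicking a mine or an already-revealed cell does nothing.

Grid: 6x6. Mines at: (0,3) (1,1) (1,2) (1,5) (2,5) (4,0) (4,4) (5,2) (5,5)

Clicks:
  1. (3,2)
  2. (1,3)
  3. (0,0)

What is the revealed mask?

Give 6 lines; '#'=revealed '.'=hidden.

Click 1 (3,2) count=0: revealed 9 new [(2,1) (2,2) (2,3) (3,1) (3,2) (3,3) (4,1) (4,2) (4,3)] -> total=9
Click 2 (1,3) count=2: revealed 1 new [(1,3)] -> total=10
Click 3 (0,0) count=1: revealed 1 new [(0,0)] -> total=11

Answer: #.....
...#..
.###..
.###..
.###..
......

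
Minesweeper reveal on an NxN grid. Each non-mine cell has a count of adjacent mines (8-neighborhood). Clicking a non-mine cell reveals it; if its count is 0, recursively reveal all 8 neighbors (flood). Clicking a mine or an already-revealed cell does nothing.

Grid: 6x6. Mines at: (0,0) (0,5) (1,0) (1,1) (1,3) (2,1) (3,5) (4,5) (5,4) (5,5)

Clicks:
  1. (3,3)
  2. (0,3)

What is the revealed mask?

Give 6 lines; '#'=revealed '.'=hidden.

Answer: ...#..
......
..###.
#####.
#####.
####..

Derivation:
Click 1 (3,3) count=0: revealed 17 new [(2,2) (2,3) (2,4) (3,0) (3,1) (3,2) (3,3) (3,4) (4,0) (4,1) (4,2) (4,3) (4,4) (5,0) (5,1) (5,2) (5,3)] -> total=17
Click 2 (0,3) count=1: revealed 1 new [(0,3)] -> total=18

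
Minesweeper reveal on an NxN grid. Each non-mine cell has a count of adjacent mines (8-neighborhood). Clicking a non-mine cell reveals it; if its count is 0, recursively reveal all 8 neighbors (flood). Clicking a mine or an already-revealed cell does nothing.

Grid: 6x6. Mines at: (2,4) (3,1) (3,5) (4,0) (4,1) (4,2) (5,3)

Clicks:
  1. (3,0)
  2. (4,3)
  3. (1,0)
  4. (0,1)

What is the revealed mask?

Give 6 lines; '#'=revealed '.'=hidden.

Click 1 (3,0) count=3: revealed 1 new [(3,0)] -> total=1
Click 2 (4,3) count=2: revealed 1 new [(4,3)] -> total=2
Click 3 (1,0) count=0: revealed 16 new [(0,0) (0,1) (0,2) (0,3) (0,4) (0,5) (1,0) (1,1) (1,2) (1,3) (1,4) (1,5) (2,0) (2,1) (2,2) (2,3)] -> total=18
Click 4 (0,1) count=0: revealed 0 new [(none)] -> total=18

Answer: ######
######
####..
#.....
...#..
......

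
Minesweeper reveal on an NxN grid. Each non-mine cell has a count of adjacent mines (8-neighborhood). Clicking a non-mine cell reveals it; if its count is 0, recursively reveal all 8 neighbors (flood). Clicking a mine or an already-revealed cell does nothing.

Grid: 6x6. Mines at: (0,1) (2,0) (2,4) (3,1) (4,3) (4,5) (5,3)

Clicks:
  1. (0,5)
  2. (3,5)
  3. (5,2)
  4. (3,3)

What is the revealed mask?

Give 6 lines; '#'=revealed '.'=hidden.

Click 1 (0,5) count=0: revealed 8 new [(0,2) (0,3) (0,4) (0,5) (1,2) (1,3) (1,4) (1,5)] -> total=8
Click 2 (3,5) count=2: revealed 1 new [(3,5)] -> total=9
Click 3 (5,2) count=2: revealed 1 new [(5,2)] -> total=10
Click 4 (3,3) count=2: revealed 1 new [(3,3)] -> total=11

Answer: ..####
..####
......
...#.#
......
..#...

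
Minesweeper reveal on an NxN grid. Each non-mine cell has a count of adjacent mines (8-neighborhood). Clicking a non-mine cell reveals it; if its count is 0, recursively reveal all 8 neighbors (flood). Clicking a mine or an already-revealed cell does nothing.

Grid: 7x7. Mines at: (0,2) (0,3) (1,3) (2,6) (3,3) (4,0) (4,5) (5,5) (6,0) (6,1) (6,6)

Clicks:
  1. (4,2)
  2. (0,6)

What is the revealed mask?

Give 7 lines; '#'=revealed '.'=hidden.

Click 1 (4,2) count=1: revealed 1 new [(4,2)] -> total=1
Click 2 (0,6) count=0: revealed 6 new [(0,4) (0,5) (0,6) (1,4) (1,5) (1,6)] -> total=7

Answer: ....###
....###
.......
.......
..#....
.......
.......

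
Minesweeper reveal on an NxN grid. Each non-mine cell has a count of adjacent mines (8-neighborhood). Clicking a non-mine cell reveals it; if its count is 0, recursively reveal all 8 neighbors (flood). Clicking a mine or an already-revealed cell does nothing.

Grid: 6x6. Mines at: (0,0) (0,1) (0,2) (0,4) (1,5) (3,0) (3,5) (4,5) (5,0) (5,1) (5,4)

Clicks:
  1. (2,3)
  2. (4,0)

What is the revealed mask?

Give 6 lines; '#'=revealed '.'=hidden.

Click 1 (2,3) count=0: revealed 16 new [(1,1) (1,2) (1,3) (1,4) (2,1) (2,2) (2,3) (2,4) (3,1) (3,2) (3,3) (3,4) (4,1) (4,2) (4,3) (4,4)] -> total=16
Click 2 (4,0) count=3: revealed 1 new [(4,0)] -> total=17

Answer: ......
.####.
.####.
.####.
#####.
......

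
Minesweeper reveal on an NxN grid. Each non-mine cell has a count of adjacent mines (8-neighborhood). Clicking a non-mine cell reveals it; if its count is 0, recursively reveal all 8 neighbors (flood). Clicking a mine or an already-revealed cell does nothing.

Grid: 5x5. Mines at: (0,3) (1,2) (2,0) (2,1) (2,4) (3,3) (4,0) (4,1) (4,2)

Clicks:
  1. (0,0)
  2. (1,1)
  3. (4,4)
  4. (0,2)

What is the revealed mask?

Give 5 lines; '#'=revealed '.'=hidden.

Answer: ###..
##...
.....
.....
....#

Derivation:
Click 1 (0,0) count=0: revealed 4 new [(0,0) (0,1) (1,0) (1,1)] -> total=4
Click 2 (1,1) count=3: revealed 0 new [(none)] -> total=4
Click 3 (4,4) count=1: revealed 1 new [(4,4)] -> total=5
Click 4 (0,2) count=2: revealed 1 new [(0,2)] -> total=6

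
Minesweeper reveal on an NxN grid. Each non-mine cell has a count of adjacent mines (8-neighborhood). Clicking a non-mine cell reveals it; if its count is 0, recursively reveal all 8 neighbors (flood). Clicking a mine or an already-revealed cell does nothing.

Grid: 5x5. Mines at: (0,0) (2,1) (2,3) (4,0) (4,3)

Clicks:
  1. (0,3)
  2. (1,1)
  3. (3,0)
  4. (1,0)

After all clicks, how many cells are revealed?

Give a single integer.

Click 1 (0,3) count=0: revealed 8 new [(0,1) (0,2) (0,3) (0,4) (1,1) (1,2) (1,3) (1,4)] -> total=8
Click 2 (1,1) count=2: revealed 0 new [(none)] -> total=8
Click 3 (3,0) count=2: revealed 1 new [(3,0)] -> total=9
Click 4 (1,0) count=2: revealed 1 new [(1,0)] -> total=10

Answer: 10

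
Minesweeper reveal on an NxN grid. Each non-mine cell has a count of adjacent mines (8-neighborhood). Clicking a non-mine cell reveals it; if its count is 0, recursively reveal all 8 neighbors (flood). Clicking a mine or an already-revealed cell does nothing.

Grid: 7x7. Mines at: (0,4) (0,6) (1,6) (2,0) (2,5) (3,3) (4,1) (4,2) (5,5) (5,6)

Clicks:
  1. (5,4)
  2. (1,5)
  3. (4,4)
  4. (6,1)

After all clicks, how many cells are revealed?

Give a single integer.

Click 1 (5,4) count=1: revealed 1 new [(5,4)] -> total=1
Click 2 (1,5) count=4: revealed 1 new [(1,5)] -> total=2
Click 3 (4,4) count=2: revealed 1 new [(4,4)] -> total=3
Click 4 (6,1) count=0: revealed 9 new [(5,0) (5,1) (5,2) (5,3) (6,0) (6,1) (6,2) (6,3) (6,4)] -> total=12

Answer: 12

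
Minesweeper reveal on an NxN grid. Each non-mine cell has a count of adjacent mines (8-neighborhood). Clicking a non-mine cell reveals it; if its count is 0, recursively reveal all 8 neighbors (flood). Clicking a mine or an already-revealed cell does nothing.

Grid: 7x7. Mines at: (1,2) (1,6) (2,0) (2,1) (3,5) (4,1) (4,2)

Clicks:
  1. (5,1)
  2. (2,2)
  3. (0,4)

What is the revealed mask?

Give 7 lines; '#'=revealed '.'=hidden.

Click 1 (5,1) count=2: revealed 1 new [(5,1)] -> total=1
Click 2 (2,2) count=2: revealed 1 new [(2,2)] -> total=2
Click 3 (0,4) count=0: revealed 9 new [(0,3) (0,4) (0,5) (1,3) (1,4) (1,5) (2,3) (2,4) (2,5)] -> total=11

Answer: ...###.
...###.
..####.
.......
.......
.#.....
.......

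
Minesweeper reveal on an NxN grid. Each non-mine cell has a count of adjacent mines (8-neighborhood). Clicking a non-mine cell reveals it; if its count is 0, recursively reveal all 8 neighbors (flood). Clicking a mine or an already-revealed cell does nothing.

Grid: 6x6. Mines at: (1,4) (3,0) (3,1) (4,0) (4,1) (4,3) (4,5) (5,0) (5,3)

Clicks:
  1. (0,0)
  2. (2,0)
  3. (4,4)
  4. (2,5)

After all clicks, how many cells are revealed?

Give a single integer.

Click 1 (0,0) count=0: revealed 12 new [(0,0) (0,1) (0,2) (0,3) (1,0) (1,1) (1,2) (1,3) (2,0) (2,1) (2,2) (2,3)] -> total=12
Click 2 (2,0) count=2: revealed 0 new [(none)] -> total=12
Click 3 (4,4) count=3: revealed 1 new [(4,4)] -> total=13
Click 4 (2,5) count=1: revealed 1 new [(2,5)] -> total=14

Answer: 14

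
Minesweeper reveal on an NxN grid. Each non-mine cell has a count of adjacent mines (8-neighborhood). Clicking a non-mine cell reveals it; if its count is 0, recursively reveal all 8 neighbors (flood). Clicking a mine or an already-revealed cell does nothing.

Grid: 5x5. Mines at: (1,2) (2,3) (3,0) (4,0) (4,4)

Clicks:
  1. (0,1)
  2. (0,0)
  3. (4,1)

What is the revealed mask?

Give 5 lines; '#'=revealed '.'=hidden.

Answer: ##...
##...
##...
.....
.#...

Derivation:
Click 1 (0,1) count=1: revealed 1 new [(0,1)] -> total=1
Click 2 (0,0) count=0: revealed 5 new [(0,0) (1,0) (1,1) (2,0) (2,1)] -> total=6
Click 3 (4,1) count=2: revealed 1 new [(4,1)] -> total=7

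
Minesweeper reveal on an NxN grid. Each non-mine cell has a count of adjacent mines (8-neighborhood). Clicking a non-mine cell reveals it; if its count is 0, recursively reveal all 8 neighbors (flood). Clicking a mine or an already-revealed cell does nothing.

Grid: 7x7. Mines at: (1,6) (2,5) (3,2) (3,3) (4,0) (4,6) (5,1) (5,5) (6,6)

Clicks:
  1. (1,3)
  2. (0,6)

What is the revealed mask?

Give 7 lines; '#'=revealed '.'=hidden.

Click 1 (1,3) count=0: revealed 19 new [(0,0) (0,1) (0,2) (0,3) (0,4) (0,5) (1,0) (1,1) (1,2) (1,3) (1,4) (1,5) (2,0) (2,1) (2,2) (2,3) (2,4) (3,0) (3,1)] -> total=19
Click 2 (0,6) count=1: revealed 1 new [(0,6)] -> total=20

Answer: #######
######.
#####..
##.....
.......
.......
.......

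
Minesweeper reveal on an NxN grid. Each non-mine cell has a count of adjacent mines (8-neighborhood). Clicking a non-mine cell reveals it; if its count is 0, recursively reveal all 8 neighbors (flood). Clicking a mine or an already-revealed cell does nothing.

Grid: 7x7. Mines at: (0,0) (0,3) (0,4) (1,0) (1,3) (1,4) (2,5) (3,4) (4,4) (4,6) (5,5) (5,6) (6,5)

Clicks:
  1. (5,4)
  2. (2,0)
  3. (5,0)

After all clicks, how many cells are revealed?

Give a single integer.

Answer: 22

Derivation:
Click 1 (5,4) count=3: revealed 1 new [(5,4)] -> total=1
Click 2 (2,0) count=1: revealed 1 new [(2,0)] -> total=2
Click 3 (5,0) count=0: revealed 20 new [(2,1) (2,2) (2,3) (3,0) (3,1) (3,2) (3,3) (4,0) (4,1) (4,2) (4,3) (5,0) (5,1) (5,2) (5,3) (6,0) (6,1) (6,2) (6,3) (6,4)] -> total=22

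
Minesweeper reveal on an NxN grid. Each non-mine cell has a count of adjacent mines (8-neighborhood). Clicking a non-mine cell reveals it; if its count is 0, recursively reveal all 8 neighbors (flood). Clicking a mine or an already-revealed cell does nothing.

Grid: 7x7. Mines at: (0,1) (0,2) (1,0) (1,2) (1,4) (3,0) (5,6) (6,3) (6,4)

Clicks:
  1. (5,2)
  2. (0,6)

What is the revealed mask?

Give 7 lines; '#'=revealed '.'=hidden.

Answer: .....##
.....##
.######
.######
#######
######.
###....

Derivation:
Click 1 (5,2) count=1: revealed 1 new [(5,2)] -> total=1
Click 2 (0,6) count=0: revealed 31 new [(0,5) (0,6) (1,5) (1,6) (2,1) (2,2) (2,3) (2,4) (2,5) (2,6) (3,1) (3,2) (3,3) (3,4) (3,5) (3,6) (4,0) (4,1) (4,2) (4,3) (4,4) (4,5) (4,6) (5,0) (5,1) (5,3) (5,4) (5,5) (6,0) (6,1) (6,2)] -> total=32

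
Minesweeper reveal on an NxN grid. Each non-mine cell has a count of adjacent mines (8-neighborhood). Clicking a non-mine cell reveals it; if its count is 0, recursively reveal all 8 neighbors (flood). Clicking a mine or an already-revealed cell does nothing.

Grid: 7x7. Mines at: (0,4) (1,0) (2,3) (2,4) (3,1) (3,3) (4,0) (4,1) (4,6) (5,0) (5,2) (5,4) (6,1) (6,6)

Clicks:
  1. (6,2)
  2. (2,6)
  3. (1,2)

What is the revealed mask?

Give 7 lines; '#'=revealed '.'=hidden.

Click 1 (6,2) count=2: revealed 1 new [(6,2)] -> total=1
Click 2 (2,6) count=0: revealed 8 new [(0,5) (0,6) (1,5) (1,6) (2,5) (2,6) (3,5) (3,6)] -> total=9
Click 3 (1,2) count=1: revealed 1 new [(1,2)] -> total=10

Answer: .....##
..#..##
.....##
.....##
.......
.......
..#....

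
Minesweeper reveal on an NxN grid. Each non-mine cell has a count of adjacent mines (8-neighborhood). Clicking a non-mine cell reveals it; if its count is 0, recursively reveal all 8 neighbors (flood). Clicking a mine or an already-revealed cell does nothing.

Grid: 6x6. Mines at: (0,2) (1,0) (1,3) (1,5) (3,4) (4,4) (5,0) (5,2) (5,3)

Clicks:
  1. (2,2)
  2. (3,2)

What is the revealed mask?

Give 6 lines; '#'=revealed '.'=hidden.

Answer: ......
......
####..
####..
####..
......

Derivation:
Click 1 (2,2) count=1: revealed 1 new [(2,2)] -> total=1
Click 2 (3,2) count=0: revealed 11 new [(2,0) (2,1) (2,3) (3,0) (3,1) (3,2) (3,3) (4,0) (4,1) (4,2) (4,3)] -> total=12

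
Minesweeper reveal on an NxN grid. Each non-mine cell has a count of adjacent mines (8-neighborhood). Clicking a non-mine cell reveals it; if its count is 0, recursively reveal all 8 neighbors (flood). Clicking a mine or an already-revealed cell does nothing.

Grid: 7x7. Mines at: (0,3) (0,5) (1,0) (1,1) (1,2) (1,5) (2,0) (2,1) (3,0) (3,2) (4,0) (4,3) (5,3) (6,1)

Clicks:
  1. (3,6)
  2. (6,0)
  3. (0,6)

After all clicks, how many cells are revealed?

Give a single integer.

Answer: 17

Derivation:
Click 1 (3,6) count=0: revealed 15 new [(2,4) (2,5) (2,6) (3,4) (3,5) (3,6) (4,4) (4,5) (4,6) (5,4) (5,5) (5,6) (6,4) (6,5) (6,6)] -> total=15
Click 2 (6,0) count=1: revealed 1 new [(6,0)] -> total=16
Click 3 (0,6) count=2: revealed 1 new [(0,6)] -> total=17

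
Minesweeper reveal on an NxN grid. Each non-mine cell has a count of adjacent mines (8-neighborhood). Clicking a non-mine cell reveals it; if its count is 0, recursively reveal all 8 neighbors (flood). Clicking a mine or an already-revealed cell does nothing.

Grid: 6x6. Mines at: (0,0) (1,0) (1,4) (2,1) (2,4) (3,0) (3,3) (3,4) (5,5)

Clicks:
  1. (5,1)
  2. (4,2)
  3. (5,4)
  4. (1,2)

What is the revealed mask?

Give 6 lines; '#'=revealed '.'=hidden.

Click 1 (5,1) count=0: revealed 10 new [(4,0) (4,1) (4,2) (4,3) (4,4) (5,0) (5,1) (5,2) (5,3) (5,4)] -> total=10
Click 2 (4,2) count=1: revealed 0 new [(none)] -> total=10
Click 3 (5,4) count=1: revealed 0 new [(none)] -> total=10
Click 4 (1,2) count=1: revealed 1 new [(1,2)] -> total=11

Answer: ......
..#...
......
......
#####.
#####.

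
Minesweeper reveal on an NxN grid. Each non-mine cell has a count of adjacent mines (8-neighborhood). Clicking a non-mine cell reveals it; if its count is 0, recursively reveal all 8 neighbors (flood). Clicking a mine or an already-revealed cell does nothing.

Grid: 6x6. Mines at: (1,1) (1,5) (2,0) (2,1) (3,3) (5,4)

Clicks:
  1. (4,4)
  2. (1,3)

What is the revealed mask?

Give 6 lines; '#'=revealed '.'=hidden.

Click 1 (4,4) count=2: revealed 1 new [(4,4)] -> total=1
Click 2 (1,3) count=0: revealed 9 new [(0,2) (0,3) (0,4) (1,2) (1,3) (1,4) (2,2) (2,3) (2,4)] -> total=10

Answer: ..###.
..###.
..###.
......
....#.
......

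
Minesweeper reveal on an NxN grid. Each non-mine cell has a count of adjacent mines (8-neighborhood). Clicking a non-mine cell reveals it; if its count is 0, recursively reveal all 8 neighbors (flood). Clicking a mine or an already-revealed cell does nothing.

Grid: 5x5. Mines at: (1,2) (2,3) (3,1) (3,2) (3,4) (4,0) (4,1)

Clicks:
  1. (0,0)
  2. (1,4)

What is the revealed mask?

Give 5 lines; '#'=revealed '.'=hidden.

Click 1 (0,0) count=0: revealed 6 new [(0,0) (0,1) (1,0) (1,1) (2,0) (2,1)] -> total=6
Click 2 (1,4) count=1: revealed 1 new [(1,4)] -> total=7

Answer: ##...
##..#
##...
.....
.....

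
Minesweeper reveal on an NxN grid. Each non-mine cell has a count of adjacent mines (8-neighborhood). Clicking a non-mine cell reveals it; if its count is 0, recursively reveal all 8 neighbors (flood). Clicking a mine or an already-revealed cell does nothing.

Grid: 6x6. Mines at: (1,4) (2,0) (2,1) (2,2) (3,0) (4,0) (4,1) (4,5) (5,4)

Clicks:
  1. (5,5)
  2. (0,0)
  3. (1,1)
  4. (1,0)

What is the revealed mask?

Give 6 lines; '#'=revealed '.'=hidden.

Answer: ####..
####..
......
......
......
.....#

Derivation:
Click 1 (5,5) count=2: revealed 1 new [(5,5)] -> total=1
Click 2 (0,0) count=0: revealed 8 new [(0,0) (0,1) (0,2) (0,3) (1,0) (1,1) (1,2) (1,3)] -> total=9
Click 3 (1,1) count=3: revealed 0 new [(none)] -> total=9
Click 4 (1,0) count=2: revealed 0 new [(none)] -> total=9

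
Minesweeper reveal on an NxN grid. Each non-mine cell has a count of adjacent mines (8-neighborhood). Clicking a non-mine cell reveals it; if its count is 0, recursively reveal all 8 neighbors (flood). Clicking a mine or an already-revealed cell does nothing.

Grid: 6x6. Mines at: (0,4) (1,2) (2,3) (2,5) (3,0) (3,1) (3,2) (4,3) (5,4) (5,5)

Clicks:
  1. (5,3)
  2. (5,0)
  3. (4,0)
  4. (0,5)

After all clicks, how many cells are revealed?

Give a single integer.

Answer: 8

Derivation:
Click 1 (5,3) count=2: revealed 1 new [(5,3)] -> total=1
Click 2 (5,0) count=0: revealed 6 new [(4,0) (4,1) (4,2) (5,0) (5,1) (5,2)] -> total=7
Click 3 (4,0) count=2: revealed 0 new [(none)] -> total=7
Click 4 (0,5) count=1: revealed 1 new [(0,5)] -> total=8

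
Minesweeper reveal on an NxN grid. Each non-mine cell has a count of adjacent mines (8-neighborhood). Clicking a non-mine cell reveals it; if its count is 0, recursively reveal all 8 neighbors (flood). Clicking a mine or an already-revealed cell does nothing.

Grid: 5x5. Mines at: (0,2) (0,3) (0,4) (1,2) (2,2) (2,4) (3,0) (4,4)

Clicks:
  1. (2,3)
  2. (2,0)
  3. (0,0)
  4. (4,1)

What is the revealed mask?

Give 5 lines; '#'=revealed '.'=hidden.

Answer: ##...
##...
##.#.
.....
.#...

Derivation:
Click 1 (2,3) count=3: revealed 1 new [(2,3)] -> total=1
Click 2 (2,0) count=1: revealed 1 new [(2,0)] -> total=2
Click 3 (0,0) count=0: revealed 5 new [(0,0) (0,1) (1,0) (1,1) (2,1)] -> total=7
Click 4 (4,1) count=1: revealed 1 new [(4,1)] -> total=8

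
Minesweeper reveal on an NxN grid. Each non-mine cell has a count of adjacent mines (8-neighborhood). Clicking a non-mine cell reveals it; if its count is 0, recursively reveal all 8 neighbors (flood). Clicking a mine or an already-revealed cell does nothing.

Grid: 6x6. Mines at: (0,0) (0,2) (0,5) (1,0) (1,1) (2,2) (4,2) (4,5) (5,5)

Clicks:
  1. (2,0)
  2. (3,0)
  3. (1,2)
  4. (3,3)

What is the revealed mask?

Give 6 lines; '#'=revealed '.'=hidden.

Answer: ......
..#...
##....
##.#..
##....
##....

Derivation:
Click 1 (2,0) count=2: revealed 1 new [(2,0)] -> total=1
Click 2 (3,0) count=0: revealed 7 new [(2,1) (3,0) (3,1) (4,0) (4,1) (5,0) (5,1)] -> total=8
Click 3 (1,2) count=3: revealed 1 new [(1,2)] -> total=9
Click 4 (3,3) count=2: revealed 1 new [(3,3)] -> total=10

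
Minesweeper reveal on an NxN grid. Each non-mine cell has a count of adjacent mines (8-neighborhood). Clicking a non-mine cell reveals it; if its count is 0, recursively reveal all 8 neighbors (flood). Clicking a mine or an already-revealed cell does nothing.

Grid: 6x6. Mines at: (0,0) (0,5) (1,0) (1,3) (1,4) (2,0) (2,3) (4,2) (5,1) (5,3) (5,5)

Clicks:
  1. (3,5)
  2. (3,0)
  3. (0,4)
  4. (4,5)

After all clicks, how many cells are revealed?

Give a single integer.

Answer: 8

Derivation:
Click 1 (3,5) count=0: revealed 6 new [(2,4) (2,5) (3,4) (3,5) (4,4) (4,5)] -> total=6
Click 2 (3,0) count=1: revealed 1 new [(3,0)] -> total=7
Click 3 (0,4) count=3: revealed 1 new [(0,4)] -> total=8
Click 4 (4,5) count=1: revealed 0 new [(none)] -> total=8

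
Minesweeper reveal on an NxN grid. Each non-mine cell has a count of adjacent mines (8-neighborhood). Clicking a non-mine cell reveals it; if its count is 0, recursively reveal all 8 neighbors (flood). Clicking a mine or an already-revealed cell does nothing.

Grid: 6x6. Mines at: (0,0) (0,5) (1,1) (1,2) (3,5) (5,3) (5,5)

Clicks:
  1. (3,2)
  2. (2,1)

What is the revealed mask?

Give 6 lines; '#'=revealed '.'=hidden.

Answer: ......
......
#####.
#####.
#####.
###...

Derivation:
Click 1 (3,2) count=0: revealed 18 new [(2,0) (2,1) (2,2) (2,3) (2,4) (3,0) (3,1) (3,2) (3,3) (3,4) (4,0) (4,1) (4,2) (4,3) (4,4) (5,0) (5,1) (5,2)] -> total=18
Click 2 (2,1) count=2: revealed 0 new [(none)] -> total=18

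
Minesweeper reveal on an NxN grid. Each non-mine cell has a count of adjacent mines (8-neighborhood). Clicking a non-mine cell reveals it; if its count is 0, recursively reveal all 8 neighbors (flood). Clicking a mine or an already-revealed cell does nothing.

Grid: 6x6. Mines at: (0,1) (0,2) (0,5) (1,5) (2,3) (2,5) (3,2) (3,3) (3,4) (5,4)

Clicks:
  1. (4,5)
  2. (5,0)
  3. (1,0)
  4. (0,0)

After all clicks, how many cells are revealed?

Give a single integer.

Click 1 (4,5) count=2: revealed 1 new [(4,5)] -> total=1
Click 2 (5,0) count=0: revealed 14 new [(1,0) (1,1) (2,0) (2,1) (3,0) (3,1) (4,0) (4,1) (4,2) (4,3) (5,0) (5,1) (5,2) (5,3)] -> total=15
Click 3 (1,0) count=1: revealed 0 new [(none)] -> total=15
Click 4 (0,0) count=1: revealed 1 new [(0,0)] -> total=16

Answer: 16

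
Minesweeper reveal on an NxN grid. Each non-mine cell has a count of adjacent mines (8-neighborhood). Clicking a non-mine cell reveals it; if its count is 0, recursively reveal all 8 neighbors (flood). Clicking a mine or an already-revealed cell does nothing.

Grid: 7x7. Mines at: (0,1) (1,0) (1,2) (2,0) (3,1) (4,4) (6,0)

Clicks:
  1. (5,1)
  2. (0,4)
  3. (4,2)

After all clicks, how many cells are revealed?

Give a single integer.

Answer: 33

Derivation:
Click 1 (5,1) count=1: revealed 1 new [(5,1)] -> total=1
Click 2 (0,4) count=0: revealed 32 new [(0,3) (0,4) (0,5) (0,6) (1,3) (1,4) (1,5) (1,6) (2,3) (2,4) (2,5) (2,6) (3,3) (3,4) (3,5) (3,6) (4,1) (4,2) (4,3) (4,5) (4,6) (5,2) (5,3) (5,4) (5,5) (5,6) (6,1) (6,2) (6,3) (6,4) (6,5) (6,6)] -> total=33
Click 3 (4,2) count=1: revealed 0 new [(none)] -> total=33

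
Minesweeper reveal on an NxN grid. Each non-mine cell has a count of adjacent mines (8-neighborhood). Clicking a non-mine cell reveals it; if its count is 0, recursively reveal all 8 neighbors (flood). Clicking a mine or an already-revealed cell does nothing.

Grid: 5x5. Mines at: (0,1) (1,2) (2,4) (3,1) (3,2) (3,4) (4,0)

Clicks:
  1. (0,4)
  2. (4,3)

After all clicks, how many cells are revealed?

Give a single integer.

Click 1 (0,4) count=0: revealed 4 new [(0,3) (0,4) (1,3) (1,4)] -> total=4
Click 2 (4,3) count=2: revealed 1 new [(4,3)] -> total=5

Answer: 5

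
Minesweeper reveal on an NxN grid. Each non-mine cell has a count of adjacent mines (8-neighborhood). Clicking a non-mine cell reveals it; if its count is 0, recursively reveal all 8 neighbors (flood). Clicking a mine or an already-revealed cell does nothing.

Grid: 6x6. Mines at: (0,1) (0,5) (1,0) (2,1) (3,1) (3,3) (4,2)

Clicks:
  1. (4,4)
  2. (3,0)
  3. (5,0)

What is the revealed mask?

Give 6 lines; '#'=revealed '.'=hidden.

Answer: ......
......
......
#.....
##..#.
##....

Derivation:
Click 1 (4,4) count=1: revealed 1 new [(4,4)] -> total=1
Click 2 (3,0) count=2: revealed 1 new [(3,0)] -> total=2
Click 3 (5,0) count=0: revealed 4 new [(4,0) (4,1) (5,0) (5,1)] -> total=6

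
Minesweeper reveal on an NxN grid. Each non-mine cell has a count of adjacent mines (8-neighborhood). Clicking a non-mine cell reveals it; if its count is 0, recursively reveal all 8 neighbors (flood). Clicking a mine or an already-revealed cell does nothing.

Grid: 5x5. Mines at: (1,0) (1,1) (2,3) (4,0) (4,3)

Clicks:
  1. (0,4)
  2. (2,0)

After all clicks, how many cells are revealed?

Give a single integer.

Click 1 (0,4) count=0: revealed 6 new [(0,2) (0,3) (0,4) (1,2) (1,3) (1,4)] -> total=6
Click 2 (2,0) count=2: revealed 1 new [(2,0)] -> total=7

Answer: 7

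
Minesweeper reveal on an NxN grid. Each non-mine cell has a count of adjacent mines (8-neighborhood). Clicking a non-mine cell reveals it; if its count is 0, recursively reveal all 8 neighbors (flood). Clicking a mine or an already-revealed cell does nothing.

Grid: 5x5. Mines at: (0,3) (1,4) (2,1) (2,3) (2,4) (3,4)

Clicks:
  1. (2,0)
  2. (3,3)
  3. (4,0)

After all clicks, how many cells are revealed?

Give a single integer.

Answer: 9

Derivation:
Click 1 (2,0) count=1: revealed 1 new [(2,0)] -> total=1
Click 2 (3,3) count=3: revealed 1 new [(3,3)] -> total=2
Click 3 (4,0) count=0: revealed 7 new [(3,0) (3,1) (3,2) (4,0) (4,1) (4,2) (4,3)] -> total=9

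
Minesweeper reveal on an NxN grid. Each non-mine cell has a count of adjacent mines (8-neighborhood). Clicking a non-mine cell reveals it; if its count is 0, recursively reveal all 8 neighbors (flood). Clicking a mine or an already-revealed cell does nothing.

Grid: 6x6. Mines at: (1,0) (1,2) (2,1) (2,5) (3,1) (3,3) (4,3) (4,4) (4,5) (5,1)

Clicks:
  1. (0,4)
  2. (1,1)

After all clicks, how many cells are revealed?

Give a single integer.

Answer: 7

Derivation:
Click 1 (0,4) count=0: revealed 6 new [(0,3) (0,4) (0,5) (1,3) (1,4) (1,5)] -> total=6
Click 2 (1,1) count=3: revealed 1 new [(1,1)] -> total=7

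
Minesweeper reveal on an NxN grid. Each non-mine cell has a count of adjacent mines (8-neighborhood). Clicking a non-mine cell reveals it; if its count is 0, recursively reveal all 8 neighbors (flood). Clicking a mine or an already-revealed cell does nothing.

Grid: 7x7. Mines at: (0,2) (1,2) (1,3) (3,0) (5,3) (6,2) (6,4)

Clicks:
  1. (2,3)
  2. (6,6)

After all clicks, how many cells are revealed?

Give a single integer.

Answer: 29

Derivation:
Click 1 (2,3) count=2: revealed 1 new [(2,3)] -> total=1
Click 2 (6,6) count=0: revealed 28 new [(0,4) (0,5) (0,6) (1,4) (1,5) (1,6) (2,1) (2,2) (2,4) (2,5) (2,6) (3,1) (3,2) (3,3) (3,4) (3,5) (3,6) (4,1) (4,2) (4,3) (4,4) (4,5) (4,6) (5,4) (5,5) (5,6) (6,5) (6,6)] -> total=29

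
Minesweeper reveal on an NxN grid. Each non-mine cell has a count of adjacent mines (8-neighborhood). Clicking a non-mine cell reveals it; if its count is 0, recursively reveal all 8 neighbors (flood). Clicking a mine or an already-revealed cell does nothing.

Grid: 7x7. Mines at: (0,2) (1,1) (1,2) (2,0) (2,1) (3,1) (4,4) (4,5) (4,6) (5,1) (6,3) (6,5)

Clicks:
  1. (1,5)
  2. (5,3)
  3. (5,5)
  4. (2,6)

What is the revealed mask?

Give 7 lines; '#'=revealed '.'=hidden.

Answer: ...####
...####
...####
...####
.......
...#.#.
.......

Derivation:
Click 1 (1,5) count=0: revealed 16 new [(0,3) (0,4) (0,5) (0,6) (1,3) (1,4) (1,5) (1,6) (2,3) (2,4) (2,5) (2,6) (3,3) (3,4) (3,5) (3,6)] -> total=16
Click 2 (5,3) count=2: revealed 1 new [(5,3)] -> total=17
Click 3 (5,5) count=4: revealed 1 new [(5,5)] -> total=18
Click 4 (2,6) count=0: revealed 0 new [(none)] -> total=18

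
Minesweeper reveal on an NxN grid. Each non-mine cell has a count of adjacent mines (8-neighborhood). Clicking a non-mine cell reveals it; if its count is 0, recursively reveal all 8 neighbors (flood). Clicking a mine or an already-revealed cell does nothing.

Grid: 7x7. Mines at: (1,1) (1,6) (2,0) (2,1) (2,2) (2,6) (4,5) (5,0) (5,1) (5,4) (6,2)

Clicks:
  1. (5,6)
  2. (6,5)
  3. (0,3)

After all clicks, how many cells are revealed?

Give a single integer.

Answer: 16

Derivation:
Click 1 (5,6) count=1: revealed 1 new [(5,6)] -> total=1
Click 2 (6,5) count=1: revealed 1 new [(6,5)] -> total=2
Click 3 (0,3) count=0: revealed 14 new [(0,2) (0,3) (0,4) (0,5) (1,2) (1,3) (1,4) (1,5) (2,3) (2,4) (2,5) (3,3) (3,4) (3,5)] -> total=16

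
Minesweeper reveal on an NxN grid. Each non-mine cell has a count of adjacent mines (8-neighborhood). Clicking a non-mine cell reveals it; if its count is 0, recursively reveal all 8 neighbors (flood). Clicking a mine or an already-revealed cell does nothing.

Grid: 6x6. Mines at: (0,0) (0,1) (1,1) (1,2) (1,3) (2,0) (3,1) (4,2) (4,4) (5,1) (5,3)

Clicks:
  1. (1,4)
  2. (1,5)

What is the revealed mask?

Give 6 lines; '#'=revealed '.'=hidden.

Click 1 (1,4) count=1: revealed 1 new [(1,4)] -> total=1
Click 2 (1,5) count=0: revealed 7 new [(0,4) (0,5) (1,5) (2,4) (2,5) (3,4) (3,5)] -> total=8

Answer: ....##
....##
....##
....##
......
......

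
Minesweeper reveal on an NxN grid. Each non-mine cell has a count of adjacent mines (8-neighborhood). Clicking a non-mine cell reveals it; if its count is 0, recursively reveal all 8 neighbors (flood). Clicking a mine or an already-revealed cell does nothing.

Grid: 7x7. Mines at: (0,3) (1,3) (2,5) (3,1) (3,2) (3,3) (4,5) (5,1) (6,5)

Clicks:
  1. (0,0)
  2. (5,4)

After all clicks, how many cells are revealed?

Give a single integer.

Click 1 (0,0) count=0: revealed 9 new [(0,0) (0,1) (0,2) (1,0) (1,1) (1,2) (2,0) (2,1) (2,2)] -> total=9
Click 2 (5,4) count=2: revealed 1 new [(5,4)] -> total=10

Answer: 10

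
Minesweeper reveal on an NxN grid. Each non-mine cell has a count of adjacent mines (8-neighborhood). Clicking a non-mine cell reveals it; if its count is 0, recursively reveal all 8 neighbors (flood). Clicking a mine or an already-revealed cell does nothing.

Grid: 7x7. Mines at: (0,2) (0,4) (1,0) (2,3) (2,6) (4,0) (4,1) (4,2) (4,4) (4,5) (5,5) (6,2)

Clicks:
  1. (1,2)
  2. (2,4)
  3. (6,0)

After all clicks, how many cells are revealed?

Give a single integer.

Click 1 (1,2) count=2: revealed 1 new [(1,2)] -> total=1
Click 2 (2,4) count=1: revealed 1 new [(2,4)] -> total=2
Click 3 (6,0) count=0: revealed 4 new [(5,0) (5,1) (6,0) (6,1)] -> total=6

Answer: 6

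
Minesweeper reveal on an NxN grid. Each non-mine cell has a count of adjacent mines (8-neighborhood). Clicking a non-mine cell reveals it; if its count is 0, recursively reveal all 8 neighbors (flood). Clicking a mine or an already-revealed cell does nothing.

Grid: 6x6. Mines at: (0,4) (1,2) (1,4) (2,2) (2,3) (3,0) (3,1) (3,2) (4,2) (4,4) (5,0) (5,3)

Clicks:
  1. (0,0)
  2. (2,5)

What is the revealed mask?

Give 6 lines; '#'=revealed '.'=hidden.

Answer: ##....
##....
##...#
......
......
......

Derivation:
Click 1 (0,0) count=0: revealed 6 new [(0,0) (0,1) (1,0) (1,1) (2,0) (2,1)] -> total=6
Click 2 (2,5) count=1: revealed 1 new [(2,5)] -> total=7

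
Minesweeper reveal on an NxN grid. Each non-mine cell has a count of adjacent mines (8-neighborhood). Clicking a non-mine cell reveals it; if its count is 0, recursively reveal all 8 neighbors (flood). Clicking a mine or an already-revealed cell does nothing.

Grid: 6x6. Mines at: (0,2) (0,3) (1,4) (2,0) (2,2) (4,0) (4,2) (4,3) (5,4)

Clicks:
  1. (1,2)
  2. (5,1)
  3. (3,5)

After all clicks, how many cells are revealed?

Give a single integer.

Click 1 (1,2) count=3: revealed 1 new [(1,2)] -> total=1
Click 2 (5,1) count=2: revealed 1 new [(5,1)] -> total=2
Click 3 (3,5) count=0: revealed 6 new [(2,4) (2,5) (3,4) (3,5) (4,4) (4,5)] -> total=8

Answer: 8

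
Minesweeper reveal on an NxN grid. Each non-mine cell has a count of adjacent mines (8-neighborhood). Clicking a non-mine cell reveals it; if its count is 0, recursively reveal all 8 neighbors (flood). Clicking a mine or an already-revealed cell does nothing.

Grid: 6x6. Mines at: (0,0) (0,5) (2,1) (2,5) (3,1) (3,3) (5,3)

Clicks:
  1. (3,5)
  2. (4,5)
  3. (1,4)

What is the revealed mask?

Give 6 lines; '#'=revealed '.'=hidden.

Answer: ......
....#.
......
....##
....##
....##

Derivation:
Click 1 (3,5) count=1: revealed 1 new [(3,5)] -> total=1
Click 2 (4,5) count=0: revealed 5 new [(3,4) (4,4) (4,5) (5,4) (5,5)] -> total=6
Click 3 (1,4) count=2: revealed 1 new [(1,4)] -> total=7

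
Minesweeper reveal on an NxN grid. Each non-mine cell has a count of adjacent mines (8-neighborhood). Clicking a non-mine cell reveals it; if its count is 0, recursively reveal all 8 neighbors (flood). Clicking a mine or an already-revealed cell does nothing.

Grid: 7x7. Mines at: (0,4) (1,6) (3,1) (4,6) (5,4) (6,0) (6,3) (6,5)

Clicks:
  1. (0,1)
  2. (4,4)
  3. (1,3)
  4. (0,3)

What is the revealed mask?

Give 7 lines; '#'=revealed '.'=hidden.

Answer: ####...
######.
######.
..####.
..####.
.......
.......

Derivation:
Click 1 (0,1) count=0: revealed 24 new [(0,0) (0,1) (0,2) (0,3) (1,0) (1,1) (1,2) (1,3) (1,4) (1,5) (2,0) (2,1) (2,2) (2,3) (2,4) (2,5) (3,2) (3,3) (3,4) (3,5) (4,2) (4,3) (4,4) (4,5)] -> total=24
Click 2 (4,4) count=1: revealed 0 new [(none)] -> total=24
Click 3 (1,3) count=1: revealed 0 new [(none)] -> total=24
Click 4 (0,3) count=1: revealed 0 new [(none)] -> total=24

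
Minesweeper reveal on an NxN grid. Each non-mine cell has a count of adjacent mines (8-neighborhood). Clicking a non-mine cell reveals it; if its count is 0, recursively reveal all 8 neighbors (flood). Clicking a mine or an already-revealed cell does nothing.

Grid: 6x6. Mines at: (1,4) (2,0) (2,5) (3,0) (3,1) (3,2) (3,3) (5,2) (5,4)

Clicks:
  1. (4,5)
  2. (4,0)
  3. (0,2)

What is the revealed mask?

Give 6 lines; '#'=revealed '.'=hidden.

Answer: ####..
####..
.###..
......
#....#
......

Derivation:
Click 1 (4,5) count=1: revealed 1 new [(4,5)] -> total=1
Click 2 (4,0) count=2: revealed 1 new [(4,0)] -> total=2
Click 3 (0,2) count=0: revealed 11 new [(0,0) (0,1) (0,2) (0,3) (1,0) (1,1) (1,2) (1,3) (2,1) (2,2) (2,3)] -> total=13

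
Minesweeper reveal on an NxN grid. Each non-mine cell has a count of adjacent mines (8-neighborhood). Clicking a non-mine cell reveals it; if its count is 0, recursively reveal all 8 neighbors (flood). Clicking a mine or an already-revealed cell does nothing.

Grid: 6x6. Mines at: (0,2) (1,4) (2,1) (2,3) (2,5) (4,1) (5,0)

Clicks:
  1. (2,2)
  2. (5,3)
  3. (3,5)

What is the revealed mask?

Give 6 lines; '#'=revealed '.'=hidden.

Click 1 (2,2) count=2: revealed 1 new [(2,2)] -> total=1
Click 2 (5,3) count=0: revealed 12 new [(3,2) (3,3) (3,4) (3,5) (4,2) (4,3) (4,4) (4,5) (5,2) (5,3) (5,4) (5,5)] -> total=13
Click 3 (3,5) count=1: revealed 0 new [(none)] -> total=13

Answer: ......
......
..#...
..####
..####
..####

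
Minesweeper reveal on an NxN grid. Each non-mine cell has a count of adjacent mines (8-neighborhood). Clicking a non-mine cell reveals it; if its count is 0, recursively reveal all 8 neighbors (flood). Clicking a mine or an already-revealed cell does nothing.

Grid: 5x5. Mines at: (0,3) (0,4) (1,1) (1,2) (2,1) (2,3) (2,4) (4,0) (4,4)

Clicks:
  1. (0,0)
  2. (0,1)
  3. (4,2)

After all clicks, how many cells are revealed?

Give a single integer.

Click 1 (0,0) count=1: revealed 1 new [(0,0)] -> total=1
Click 2 (0,1) count=2: revealed 1 new [(0,1)] -> total=2
Click 3 (4,2) count=0: revealed 6 new [(3,1) (3,2) (3,3) (4,1) (4,2) (4,3)] -> total=8

Answer: 8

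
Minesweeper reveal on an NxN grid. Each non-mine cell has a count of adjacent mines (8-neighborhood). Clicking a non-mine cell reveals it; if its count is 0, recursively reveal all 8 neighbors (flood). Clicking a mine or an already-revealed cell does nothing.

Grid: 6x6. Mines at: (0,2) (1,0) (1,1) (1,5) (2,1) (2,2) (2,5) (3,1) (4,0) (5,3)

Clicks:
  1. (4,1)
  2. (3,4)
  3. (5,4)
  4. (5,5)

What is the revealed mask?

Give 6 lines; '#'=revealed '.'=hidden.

Answer: ......
......
......
....##
.#..##
....##

Derivation:
Click 1 (4,1) count=2: revealed 1 new [(4,1)] -> total=1
Click 2 (3,4) count=1: revealed 1 new [(3,4)] -> total=2
Click 3 (5,4) count=1: revealed 1 new [(5,4)] -> total=3
Click 4 (5,5) count=0: revealed 4 new [(3,5) (4,4) (4,5) (5,5)] -> total=7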